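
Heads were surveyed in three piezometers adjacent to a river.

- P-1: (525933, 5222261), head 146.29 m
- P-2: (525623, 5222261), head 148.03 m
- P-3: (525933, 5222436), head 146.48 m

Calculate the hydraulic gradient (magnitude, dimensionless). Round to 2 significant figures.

0.0057

∂h/∂x = (148.03 − 146.29) / (525623 − 525933) = -0.005613
∂h/∂y = (146.48 − 146.29) / (5222436 − 5222261) = +0.001086
|∇h| = √(-0.005613² + 0.001086²) = 0.005717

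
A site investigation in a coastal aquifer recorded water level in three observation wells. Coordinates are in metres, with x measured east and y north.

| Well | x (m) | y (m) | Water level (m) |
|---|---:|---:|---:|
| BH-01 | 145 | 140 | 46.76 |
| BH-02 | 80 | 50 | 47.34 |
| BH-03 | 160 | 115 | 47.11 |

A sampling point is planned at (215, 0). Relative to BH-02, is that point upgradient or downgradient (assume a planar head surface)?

With h = a·x + b·y + c and BH-01 as origin, the differences give:
  (-65)·a + (-90)·b = +0.58
  15·a + (-25)·b = +0.35
Eliminate b (×(-25) and ×(-90), subtract): 2975·a = 17.000 → a = ∂h/∂x = +0.005714
Back-substitute: b = ∂h/∂y = -0.01057.
Head at (215, 0) = 46.76 + (+0.005714)·(70) + (-0.01057)·(-140) = 48.64 m.
That is higher than the 47.34 m at BH-02, so the point is upgradient.

upgradient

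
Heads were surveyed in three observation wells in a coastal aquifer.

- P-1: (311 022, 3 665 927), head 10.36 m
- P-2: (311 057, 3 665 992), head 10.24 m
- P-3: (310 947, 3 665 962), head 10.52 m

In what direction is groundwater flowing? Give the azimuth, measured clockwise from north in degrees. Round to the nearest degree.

Taking P-1 as reference: P-2−P-1 = (35, 65, -0.12); P-3−P-1 = (-75, 35, +0.16).
Determinant of the coordinate differences = 35·35 − (-75)·65 = 6100.
∂h/∂x = [(-0.12)·35 − (+0.16)·65] / 6100 = -0.002393
∂h/∂y = [35·(+0.16) − (-75)·(-0.12)] / 6100 = -0.0005574
Flow direction (−∇h) has components (+0.002393 E, +0.0005574 N).
Azimuth = atan2(E, N) = atan2(+0.002393, +0.0005574) = 76.9° ≈ 077°.

077°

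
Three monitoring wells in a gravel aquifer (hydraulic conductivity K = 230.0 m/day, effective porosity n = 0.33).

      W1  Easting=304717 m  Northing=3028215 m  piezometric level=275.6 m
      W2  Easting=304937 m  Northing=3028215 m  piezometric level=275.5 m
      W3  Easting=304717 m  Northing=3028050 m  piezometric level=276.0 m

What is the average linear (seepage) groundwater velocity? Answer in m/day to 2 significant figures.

∂h/∂x = (275.5 − 275.6) / (304937 − 304717) = -0.0004545
∂h/∂y = (276.0 − 275.6) / (3028050 − 3028215) = -0.002424
|∇h| = √(-0.0004545² + -0.002424²) = 0.002466
Seepage velocity v = K·i/n = 230.0 × 0.002466 / 0.33 = 1.719 m/day.

1.7 m/day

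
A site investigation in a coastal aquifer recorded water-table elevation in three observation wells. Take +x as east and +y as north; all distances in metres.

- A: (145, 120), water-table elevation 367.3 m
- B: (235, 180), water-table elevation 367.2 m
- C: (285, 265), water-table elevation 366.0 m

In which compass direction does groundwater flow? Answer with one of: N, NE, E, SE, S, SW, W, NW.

NW

Differences from A: to B (Δx, Δy, Δh) = (90, 60, -0.1); to C = (140, 145, -1.3).
Determinant of the coordinate differences = 90·145 − 140·60 = 4650.
∂h/∂x = [(-0.1)·145 − (-1.3)·60] / 4650 = +0.01366
∂h/∂y = [90·(-1.3) − 140·(-0.1)] / 4650 = -0.02215
Flow = −∇h = (-0.01366 east, +0.02215 north), which points northwest.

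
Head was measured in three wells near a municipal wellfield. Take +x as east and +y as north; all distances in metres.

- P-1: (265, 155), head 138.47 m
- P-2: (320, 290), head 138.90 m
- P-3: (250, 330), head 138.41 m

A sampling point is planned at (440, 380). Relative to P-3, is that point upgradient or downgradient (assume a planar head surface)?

Taking P-1 as reference: P-2−P-1 = (55, 135, +0.43); P-3−P-1 = (-15, 175, -0.06).
Determinant of the coordinate differences = 55·175 − (-15)·135 = 11650.
∂h/∂x = [(+0.43)·175 − (-0.06)·135] / 11650 = +0.007155
∂h/∂y = [55·(-0.06) − (-15)·(+0.43)] / 11650 = +0.0002704
Head at (440, 380) = 138.47 + (+0.007155)·(175) + (+0.0002704)·(225) = 139.78 m.
That is higher than the 138.41 m at P-3, so the point is upgradient.

upgradient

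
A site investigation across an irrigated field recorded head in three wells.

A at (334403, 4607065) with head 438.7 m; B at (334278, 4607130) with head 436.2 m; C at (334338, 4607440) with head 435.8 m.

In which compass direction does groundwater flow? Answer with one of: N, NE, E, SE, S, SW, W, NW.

Differences from A: to B (Δx, Δy, Δh) = (-125, 65, -2.5); to C = (-65, 375, -2.9).
Solve a·Δx + b·Δy = Δh: det = (-125)·375 − (-65)·65 = -42650.
∂h/∂x = [(-2.5)·375 − (-2.9)·65] / -42650 = +0.01756
∂h/∂y = [(-125)·(-2.9) − (-65)·(-2.5)] / -42650 = -0.004689
Flow = −∇h = (-0.01756 east, +0.004689 north), which points west.

W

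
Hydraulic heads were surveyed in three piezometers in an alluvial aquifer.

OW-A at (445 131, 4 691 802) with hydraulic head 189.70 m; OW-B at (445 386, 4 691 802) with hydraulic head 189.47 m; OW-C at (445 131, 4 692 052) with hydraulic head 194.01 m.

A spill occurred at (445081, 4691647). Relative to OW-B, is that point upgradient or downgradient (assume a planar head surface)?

∂h/∂x = (189.47 − 189.70) / (445386 − 445131) = -0.0009020
∂h/∂y = (194.01 − 189.70) / (4692052 − 4691802) = +0.01724
Head at (445081, 4691647) = 189.70 + (-0.0009020)·(-50) + (+0.01724)·(-155) = 187.07 m.
That is lower than the 189.47 m at OW-B, so the point is downgradient.

downgradient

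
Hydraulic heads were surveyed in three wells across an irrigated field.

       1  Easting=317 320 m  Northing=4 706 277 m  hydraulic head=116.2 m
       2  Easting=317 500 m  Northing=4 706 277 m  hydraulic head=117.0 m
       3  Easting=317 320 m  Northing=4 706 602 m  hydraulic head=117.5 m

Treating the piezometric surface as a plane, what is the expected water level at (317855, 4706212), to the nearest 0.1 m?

118.3 m

∂h/∂x = (117.0 − 116.2) / (317500 − 317320) = +0.004444
∂h/∂y = (117.5 − 116.2) / (4706602 − 4706277) = +0.004000
h(317855, 4706212) = 116.2 + (+0.004444)·(535) + (+0.004000)·(-65) = 116.2 +2.378 -0.260 = 118.318 m.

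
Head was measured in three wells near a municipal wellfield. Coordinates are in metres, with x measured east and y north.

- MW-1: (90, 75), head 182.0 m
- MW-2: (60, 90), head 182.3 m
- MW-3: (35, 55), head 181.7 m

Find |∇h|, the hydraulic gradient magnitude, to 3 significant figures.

0.0179

Differences from MW-1: to MW-2 (Δx, Δy, Δh) = (-30, 15, +0.3); to MW-3 = (-55, -20, -0.3).
Determinant of the coordinate differences = (-30)·(-20) − (-55)·15 = 1425.
∂h/∂x = [(+0.3)·(-20) − (-0.3)·15] / 1425 = -0.001053
∂h/∂y = [(-30)·(-0.3) − (-55)·(+0.3)] / 1425 = +0.01789
|∇h| = √(-0.001053² + 0.01789²) = 0.01792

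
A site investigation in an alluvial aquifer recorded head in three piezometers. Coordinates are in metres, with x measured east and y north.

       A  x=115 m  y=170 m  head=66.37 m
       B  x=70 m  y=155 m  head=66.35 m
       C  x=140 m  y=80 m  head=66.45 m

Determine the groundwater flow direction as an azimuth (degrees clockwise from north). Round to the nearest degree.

Taking A as reference: B−A = (-45, -15, -0.02); C−A = (25, -90, +0.08).
Determinant of the coordinate differences = (-45)·(-90) − 25·(-15) = 4425.
∂h/∂x = [(-0.02)·(-90) − (+0.08)·(-15)] / 4425 = +0.0006780
∂h/∂y = [(-45)·(+0.08) − 25·(-0.02)] / 4425 = -0.0007006
Flow direction (−∇h) has components (-0.0006780 E, +0.0007006 N).
Azimuth = atan2(E, N) = atan2(-0.0006780, +0.0007006) = 315.9° ≈ 316°.

316°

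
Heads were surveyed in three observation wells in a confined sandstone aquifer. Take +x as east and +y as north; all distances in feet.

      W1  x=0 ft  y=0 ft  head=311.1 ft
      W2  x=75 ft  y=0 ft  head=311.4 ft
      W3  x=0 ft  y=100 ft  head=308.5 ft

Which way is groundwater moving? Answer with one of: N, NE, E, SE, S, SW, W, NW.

N

∂h/∂x = (311.4 − 311.1) / (75 − 0) = +0.004000
∂h/∂y = (308.5 − 311.1) / (100 − 0) = -0.02600
Flow = −∇h = (-0.004000 east, +0.02600 north), which points north.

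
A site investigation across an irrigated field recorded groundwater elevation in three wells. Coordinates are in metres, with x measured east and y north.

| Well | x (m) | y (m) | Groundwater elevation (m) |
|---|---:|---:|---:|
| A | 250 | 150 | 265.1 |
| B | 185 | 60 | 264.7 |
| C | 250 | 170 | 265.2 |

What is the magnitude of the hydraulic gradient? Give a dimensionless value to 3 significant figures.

Three-point gradient (reference A): Δ to B = (-65, -90, -0.4), Δ to C = (0, 20, +0.1).
∂h/∂x = -0.0007692, ∂h/∂y = +0.005000 (det = -1300).
|∇h| = √(-0.0007692² + 0.005000²) = 0.005059

0.00506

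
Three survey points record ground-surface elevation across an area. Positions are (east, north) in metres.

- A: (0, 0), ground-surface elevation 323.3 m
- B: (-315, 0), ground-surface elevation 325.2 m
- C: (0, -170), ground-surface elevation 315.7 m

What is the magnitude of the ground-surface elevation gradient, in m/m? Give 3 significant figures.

∂z/∂x = (325.2 − 323.3) / (-315 − 0) = -0.006032
∂z/∂y = (315.7 − 323.3) / (-170 − 0) = +0.04471
|∇f| = √(-0.006032² + 0.04471²) = 0.04512 m/m

0.0451 m/m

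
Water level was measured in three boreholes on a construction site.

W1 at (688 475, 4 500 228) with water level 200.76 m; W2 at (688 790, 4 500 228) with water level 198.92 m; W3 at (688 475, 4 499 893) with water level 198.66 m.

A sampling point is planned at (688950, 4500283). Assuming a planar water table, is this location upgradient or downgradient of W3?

downgradient

∂h/∂x = (198.92 − 200.76) / (688790 − 688475) = -0.005841
∂h/∂y = (198.66 − 200.76) / (4499893 − 4500228) = +0.006269
Head at (688950, 4500283) = 200.76 + (-0.005841)·(475) + (+0.006269)·(55) = 198.33 m.
That is lower than the 198.66 m at W3, so the point is downgradient.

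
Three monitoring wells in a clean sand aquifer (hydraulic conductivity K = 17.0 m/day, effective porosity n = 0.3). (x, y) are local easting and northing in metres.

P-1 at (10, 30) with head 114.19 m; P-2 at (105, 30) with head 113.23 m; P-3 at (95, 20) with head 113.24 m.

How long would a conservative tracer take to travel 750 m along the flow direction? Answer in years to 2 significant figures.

Taking P-1 as reference: P-2−P-1 = (95, 0, -0.96); P-3−P-1 = (85, -10, -0.95).
Solve a·Δx + b·Δy = Δh: det = 95·(-10) − 85·0 = -950.
∂h/∂x = [(-0.96)·(-10) − (-0.95)·0] / -950 = -0.01011
∂h/∂y = [95·(-0.95) − 85·(-0.96)] / -950 = +0.009105
|∇h| = √(-0.01011² + 0.009105²) = 0.01361
Seepage velocity v = K·i/n = 17.0 × 0.01361 / 0.3 = 0.7712 m/day.
t = 750 / 0.7712 = 972.5 days = 2.66 years.

2.7 years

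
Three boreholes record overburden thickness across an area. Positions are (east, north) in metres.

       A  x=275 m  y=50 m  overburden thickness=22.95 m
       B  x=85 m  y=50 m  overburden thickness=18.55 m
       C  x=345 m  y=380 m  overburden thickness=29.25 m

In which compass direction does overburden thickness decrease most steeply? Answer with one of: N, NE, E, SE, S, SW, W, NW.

Taking A as reference: B−A = (-190, 0, -4.40); C−A = (70, 330, +6.30).
Solve a·Δx + b·Δy = Δd: det = (-190)·330 − 70·0 = -62700.
∂d/∂x = [(-4.40)·330 − (+6.30)·0] / -62700 = +0.02316
∂d/∂y = [(-190)·(+6.30) − 70·(-4.40)] / -62700 = +0.01418
Steepest decrease is along −∇f = (-0.02316 E, -0.01418 N) → southwest.

SW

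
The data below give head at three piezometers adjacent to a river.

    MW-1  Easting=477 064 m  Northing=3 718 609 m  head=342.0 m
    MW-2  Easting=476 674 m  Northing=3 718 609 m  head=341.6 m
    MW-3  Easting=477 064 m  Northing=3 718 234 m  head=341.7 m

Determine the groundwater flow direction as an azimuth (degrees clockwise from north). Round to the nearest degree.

232°

∂h/∂x = (341.6 − 342.0) / (476674 − 477064) = +0.001026
∂h/∂y = (341.7 − 342.0) / (3718234 − 3718609) = +0.0008000
Flow direction (−∇h) has components (-0.001026 E, -0.0008000 N).
Azimuth = atan2(E, N) = atan2(-0.001026, -0.0008000) = 232.0° ≈ 232°.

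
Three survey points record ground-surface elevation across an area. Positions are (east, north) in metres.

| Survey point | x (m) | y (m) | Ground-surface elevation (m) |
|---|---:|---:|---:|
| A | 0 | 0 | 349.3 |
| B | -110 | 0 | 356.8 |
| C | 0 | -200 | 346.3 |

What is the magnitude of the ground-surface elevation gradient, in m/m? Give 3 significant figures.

0.0698 m/m

∂z/∂x = (356.8 − 349.3) / (-110 − 0) = -0.06818
∂z/∂y = (346.3 − 349.3) / (-200 − 0) = +0.01500
|∇f| = √(-0.06818² + 0.01500²) = 0.06981 m/m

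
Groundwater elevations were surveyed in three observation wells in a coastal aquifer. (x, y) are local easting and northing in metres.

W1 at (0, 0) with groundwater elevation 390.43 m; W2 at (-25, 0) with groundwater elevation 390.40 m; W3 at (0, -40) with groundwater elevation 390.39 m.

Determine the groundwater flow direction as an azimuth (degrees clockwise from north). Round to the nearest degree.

∂h/∂x = (390.40 − 390.43) / (-25 − 0) = +0.001200
∂h/∂y = (390.39 − 390.43) / (-40 − 0) = +0.001000
Flow direction (−∇h) has components (-0.001200 E, -0.001000 N).
Azimuth = atan2(E, N) = atan2(-0.001200, -0.001000) = 230.2° ≈ 230°.

230°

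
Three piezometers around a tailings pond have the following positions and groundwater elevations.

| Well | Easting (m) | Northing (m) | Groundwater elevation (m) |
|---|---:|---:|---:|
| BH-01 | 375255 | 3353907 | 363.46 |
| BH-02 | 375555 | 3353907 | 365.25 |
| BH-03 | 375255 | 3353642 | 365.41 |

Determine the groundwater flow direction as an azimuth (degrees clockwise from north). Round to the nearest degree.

321°

∂h/∂x = (365.25 − 363.46) / (375555 − 375255) = +0.005967
∂h/∂y = (365.41 − 363.46) / (3353642 − 3353907) = -0.007358
Flow direction (−∇h) has components (-0.005967 E, +0.007358 N).
Azimuth = atan2(E, N) = atan2(-0.005967, +0.007358) = 321.0° ≈ 321°.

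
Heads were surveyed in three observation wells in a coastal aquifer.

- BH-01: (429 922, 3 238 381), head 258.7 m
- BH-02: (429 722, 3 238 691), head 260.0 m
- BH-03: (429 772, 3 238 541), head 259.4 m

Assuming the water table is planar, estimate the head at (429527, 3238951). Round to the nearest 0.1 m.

Differences from BH-01: to BH-02 (Δx, Δy, Δh) = (-200, 310, +1.3); to BH-03 = (-150, 160, +0.7).
Solve a·Δx + b·Δy = Δh: det = (-200)·160 − (-150)·310 = 14500.
∂h/∂x = [(+1.3)·160 − (+0.7)·310] / 14500 = -0.0006207
∂h/∂y = [(-200)·(+0.7) − (-150)·(+1.3)] / 14500 = +0.003793
h(429527, 3238951) = 258.7 + (-0.0006207)·(-395) + (+0.003793)·(570) = 258.7 +0.245 +2.162 = 261.107 m.

261.1 m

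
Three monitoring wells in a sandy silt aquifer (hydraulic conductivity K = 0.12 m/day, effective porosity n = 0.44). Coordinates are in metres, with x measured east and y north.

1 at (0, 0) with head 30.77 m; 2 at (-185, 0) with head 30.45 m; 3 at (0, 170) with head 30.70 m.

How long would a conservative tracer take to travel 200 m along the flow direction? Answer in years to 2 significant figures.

1100 years

∂h/∂x = (30.45 − 30.77) / (-185 − 0) = +0.001730
∂h/∂y = (30.70 − 30.77) / (170 − 0) = -0.0004118
|∇h| = √(0.001730² + -0.0004118²) = 0.001778
Seepage velocity v = K·i/n = 0.12 × 0.001778 / 0.44 = 0.0004849 m/day.
t = 200 / 0.0004849 = 4.125e+05 days = 1.13e+03 years.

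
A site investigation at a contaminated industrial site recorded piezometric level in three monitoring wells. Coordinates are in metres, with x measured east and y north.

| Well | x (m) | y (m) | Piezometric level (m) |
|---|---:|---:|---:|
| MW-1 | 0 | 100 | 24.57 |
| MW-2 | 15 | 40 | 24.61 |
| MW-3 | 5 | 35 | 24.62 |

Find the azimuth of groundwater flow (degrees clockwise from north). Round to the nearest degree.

036°

Differences from MW-1: to MW-2 (Δx, Δy, Δh) = (15, -60, +0.04); to MW-3 = (5, -65, +0.05).
Determinant of the coordinate differences = 15·(-65) − 5·(-60) = -675.
∂h/∂x = [(+0.04)·(-65) − (+0.05)·(-60)] / -675 = -0.0005926
∂h/∂y = [15·(+0.05) − 5·(+0.04)] / -675 = -0.0008148
Flow direction (−∇h) has components (+0.0005926 E, +0.0008148 N).
Azimuth = atan2(E, N) = atan2(+0.0005926, +0.0008148) = 36.0° ≈ 036°.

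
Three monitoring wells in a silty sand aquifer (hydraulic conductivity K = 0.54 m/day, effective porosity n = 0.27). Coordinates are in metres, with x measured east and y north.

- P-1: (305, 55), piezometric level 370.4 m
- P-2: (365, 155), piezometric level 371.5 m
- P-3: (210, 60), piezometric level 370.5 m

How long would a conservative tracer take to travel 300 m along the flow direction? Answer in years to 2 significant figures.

36 years

With h = a·x + b·y + c and P-1 as origin, the differences give:
  60·a + 100·b = +1.1
  (-95)·a + 5·b = +0.1
Eliminate b (×5 and ×100, subtract): 9800·a = -4.50 → a = ∂h/∂x = -0.0004592
Back-substitute: b = ∂h/∂y = +0.01128.
|∇h| = √(-0.0004592² + 0.01128²) = 0.01129
Seepage velocity v = K·i/n = 0.54 × 0.01129 / 0.27 = 0.02258 m/day.
t = 300 / 0.02258 = 1.329e+04 days = 36.4 years.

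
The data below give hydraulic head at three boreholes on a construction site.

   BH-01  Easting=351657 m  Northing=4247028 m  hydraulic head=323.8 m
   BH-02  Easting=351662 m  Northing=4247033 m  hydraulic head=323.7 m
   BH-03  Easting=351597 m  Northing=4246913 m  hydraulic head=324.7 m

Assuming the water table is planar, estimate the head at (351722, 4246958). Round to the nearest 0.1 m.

Differences from BH-01: to BH-02 (Δx, Δy, Δh) = (5, 5, -0.1); to BH-03 = (-60, -115, +0.9).
Determinant of the coordinate differences = 5·(-115) − (-60)·5 = -275.
∂h/∂x = [(-0.1)·(-115) − (+0.9)·5] / -275 = -0.02545
∂h/∂y = [5·(+0.9) − (-60)·(-0.1)] / -275 = +0.005455
h(351722, 4246958) = 323.8 + (-0.02545)·(65) + (+0.005455)·(-70) = 323.8 -1.655 -0.382 = 321.764 m.

321.8 m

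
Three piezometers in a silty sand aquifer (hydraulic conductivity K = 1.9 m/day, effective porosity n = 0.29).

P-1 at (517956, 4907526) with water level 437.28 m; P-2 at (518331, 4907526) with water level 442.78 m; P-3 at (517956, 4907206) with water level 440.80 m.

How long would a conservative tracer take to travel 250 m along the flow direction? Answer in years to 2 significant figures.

5.7 years

∂h/∂x = (442.78 − 437.28) / (518331 − 517956) = +0.01467
∂h/∂y = (440.80 − 437.28) / (4907206 − 4907526) = -0.01100
|∇h| = √(0.01467² + -0.01100²) = 0.01834
Seepage velocity v = K·i/n = 1.9 × 0.01834 / 0.29 = 0.1202 m/day.
t = 250 / 0.1202 = 2080 days = 5.69 years.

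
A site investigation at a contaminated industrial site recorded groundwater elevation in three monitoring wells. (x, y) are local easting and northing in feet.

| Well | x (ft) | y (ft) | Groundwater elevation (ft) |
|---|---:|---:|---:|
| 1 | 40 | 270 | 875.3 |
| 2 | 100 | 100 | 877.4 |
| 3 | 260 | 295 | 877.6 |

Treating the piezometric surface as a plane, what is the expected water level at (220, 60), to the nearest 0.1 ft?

879.1 ft

Taking 1 as reference: 2−1 = (60, -170, +2.1); 3−1 = (220, 25, +2.3).
Solve a·Δx + b·Δy = Δh: det = 60·25 − 220·(-170) = 38900.
∂h/∂x = [(+2.1)·25 − (+2.3)·(-170)] / 38900 = +0.01140
∂h/∂y = [60·(+2.3) − 220·(+2.1)] / 38900 = -0.008329
h(220, 60) = 875.3 + (+0.01140)·(180) + (-0.008329)·(-210) = 875.3 +2.052 +1.749 = 879.101 ft.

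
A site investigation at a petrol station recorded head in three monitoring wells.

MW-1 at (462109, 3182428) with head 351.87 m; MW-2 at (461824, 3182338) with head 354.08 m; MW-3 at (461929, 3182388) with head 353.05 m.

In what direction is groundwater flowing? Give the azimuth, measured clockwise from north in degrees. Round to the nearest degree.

016°

With h = a·x + b·y + c and MW-1 as origin, the differences give:
  (-285)·a + (-90)·b = +2.21
  (-180)·a + (-40)·b = +1.18
Eliminate b (×(-40) and ×(-90), subtract): -4800·a = 17.800 → a = ∂h/∂x = -0.003708
Back-substitute: b = ∂h/∂y = -0.01281.
Flow direction (−∇h) has components (+0.003708 E, +0.01281 N).
Azimuth = atan2(E, N) = atan2(+0.003708, +0.01281) = 16.1° ≈ 016°.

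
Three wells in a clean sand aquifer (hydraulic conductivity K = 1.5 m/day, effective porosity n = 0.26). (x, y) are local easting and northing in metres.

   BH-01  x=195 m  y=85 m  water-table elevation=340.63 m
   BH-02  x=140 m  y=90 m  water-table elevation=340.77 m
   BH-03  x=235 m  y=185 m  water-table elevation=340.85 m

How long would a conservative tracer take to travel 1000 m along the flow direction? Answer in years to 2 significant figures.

120 years

Differences from BH-01: to BH-02 (Δx, Δy, Δh) = (-55, 5, +0.14); to BH-03 = (40, 100, +0.22).
Determinant of the coordinate differences = (-55)·100 − 40·5 = -5700.
∂h/∂x = [(+0.14)·100 − (+0.22)·5] / -5700 = -0.002263
∂h/∂y = [(-55)·(+0.22) − 40·(+0.14)] / -5700 = +0.003105
|∇h| = √(-0.002263² + 0.003105²) = 0.003842
Seepage velocity v = K·i/n = 1.5 × 0.003842 / 0.26 = 0.02217 m/day.
t = 1000 / 0.02217 = 4.511e+04 days = 124 years.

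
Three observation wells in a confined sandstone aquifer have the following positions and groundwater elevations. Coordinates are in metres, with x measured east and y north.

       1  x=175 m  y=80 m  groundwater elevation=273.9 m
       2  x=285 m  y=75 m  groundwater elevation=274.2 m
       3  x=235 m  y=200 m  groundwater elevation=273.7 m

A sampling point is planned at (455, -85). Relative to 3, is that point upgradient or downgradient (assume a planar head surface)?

Taking 1 as reference: 2−1 = (110, -5, +0.3); 3−1 = (60, 120, -0.2).
Determinant of the coordinate differences = 110·120 − 60·(-5) = 13500.
∂h/∂x = [(+0.3)·120 − (-0.2)·(-5)] / 13500 = +0.002593
∂h/∂y = [110·(-0.2) − 60·(+0.3)] / 13500 = -0.002963
Head at (455, -85) = 273.9 + (+0.002593)·(280) + (-0.002963)·(-165) = 275.11 m.
That is higher than the 273.7 m at 3, so the point is upgradient.

upgradient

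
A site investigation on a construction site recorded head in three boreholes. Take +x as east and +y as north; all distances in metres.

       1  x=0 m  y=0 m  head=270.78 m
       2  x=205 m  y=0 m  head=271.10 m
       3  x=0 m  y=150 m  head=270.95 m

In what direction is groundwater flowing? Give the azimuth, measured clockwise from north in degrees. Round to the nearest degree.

234°

∂h/∂x = (271.10 − 270.78) / (205 − 0) = +0.001561
∂h/∂y = (270.95 − 270.78) / (150 − 0) = +0.001133
Flow direction (−∇h) has components (-0.001561 E, -0.001133 N).
Azimuth = atan2(E, N) = atan2(-0.001561, -0.001133) = 234.0° ≈ 234°.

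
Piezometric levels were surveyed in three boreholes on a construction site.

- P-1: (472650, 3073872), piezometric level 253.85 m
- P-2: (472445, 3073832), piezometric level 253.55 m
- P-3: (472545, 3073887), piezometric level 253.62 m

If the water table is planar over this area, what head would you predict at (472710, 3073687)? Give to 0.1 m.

254.4 m

With h = a·x + b·y + c and P-1 as origin, the differences give:
  (-205)·a + (-40)·b = -0.30
  (-105)·a + 15·b = -0.23
Eliminate b (×15 and ×(-40), subtract): -7275·a = -13.700 → a = ∂h/∂x = +0.001883
Back-substitute: b = ∂h/∂y = -0.002151.
h(472710, 3073687) = 253.85 + (+0.001883)·(60) + (-0.002151)·(-185) = 253.85 +0.113 +0.398 = 254.361 m.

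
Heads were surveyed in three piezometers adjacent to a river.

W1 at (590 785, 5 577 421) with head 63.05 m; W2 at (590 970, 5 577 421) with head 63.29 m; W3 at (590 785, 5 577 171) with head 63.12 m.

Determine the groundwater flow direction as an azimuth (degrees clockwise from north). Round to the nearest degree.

∂h/∂x = (63.29 − 63.05) / (590970 − 590785) = +0.001297
∂h/∂y = (63.12 − 63.05) / (5577171 − 5577421) = -0.0002800
Flow direction (−∇h) has components (-0.001297 E, +0.0002800 N).
Azimuth = atan2(E, N) = atan2(-0.001297, +0.0002800) = 282.2° ≈ 282°.

282°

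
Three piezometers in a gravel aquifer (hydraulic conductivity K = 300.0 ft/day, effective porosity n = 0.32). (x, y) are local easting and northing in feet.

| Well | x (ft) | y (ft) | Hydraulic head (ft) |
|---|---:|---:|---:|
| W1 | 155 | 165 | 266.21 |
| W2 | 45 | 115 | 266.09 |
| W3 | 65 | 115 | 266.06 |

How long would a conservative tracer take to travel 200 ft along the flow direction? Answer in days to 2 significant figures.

36 days

Differences from W1: to W2 (Δx, Δy, Δh) = (-110, -50, -0.12); to W3 = (-90, -50, -0.15).
Determinant of the coordinate differences = (-110)·(-50) − (-90)·(-50) = 1000.
∂h/∂x = [(-0.12)·(-50) − (-0.15)·(-50)] / 1000 = -0.001500
∂h/∂y = [(-110)·(-0.15) − (-90)·(-0.12)] / 1000 = +0.005700
|∇h| = √(-0.001500² + 0.005700²) = 0.005894
Seepage velocity v = K·i/n = 300.0 × 0.005894 / 0.32 = 5.526 ft/day.
t = 200 / 5.526 = 36.19 days.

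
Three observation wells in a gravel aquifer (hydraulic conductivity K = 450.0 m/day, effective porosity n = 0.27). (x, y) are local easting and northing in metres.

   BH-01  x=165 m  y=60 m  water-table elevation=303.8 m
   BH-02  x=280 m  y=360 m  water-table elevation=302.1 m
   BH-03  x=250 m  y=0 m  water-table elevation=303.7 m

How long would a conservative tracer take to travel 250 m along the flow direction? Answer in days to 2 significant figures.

26 days

With h = a·x + b·y + c and BH-01 as origin, the differences give:
  115·a + 300·b = -1.7
  85·a + (-60)·b = -0.1
Eliminate b (×(-60) and ×300, subtract): -32400·a = 132.00 → a = ∂h/∂x = -0.004074
Back-substitute: b = ∂h/∂y = -0.004105.
|∇h| = √(-0.004074² + -0.004105²) = 0.005783
Seepage velocity v = K·i/n = 450.0 × 0.005783 / 0.27 = 9.638 m/day.
t = 250 / 9.638 = 25.94 days.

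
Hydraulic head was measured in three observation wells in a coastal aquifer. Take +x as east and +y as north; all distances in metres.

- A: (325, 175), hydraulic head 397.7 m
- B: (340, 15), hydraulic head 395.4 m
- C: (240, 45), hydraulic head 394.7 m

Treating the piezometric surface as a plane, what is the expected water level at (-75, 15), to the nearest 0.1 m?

Taking A as reference: B−A = (15, -160, -2.3); C−A = (-85, -130, -3.0).
Solve a·Δx + b·Δy = Δh: det = 15·(-130) − (-85)·(-160) = -15550.
∂h/∂x = [(-2.3)·(-130) − (-3.0)·(-160)] / -15550 = +0.01164
∂h/∂y = [15·(-3.0) − (-85)·(-2.3)] / -15550 = +0.01547
h(-75, 15) = 397.7 + (+0.01164)·(-400) + (+0.01547)·(-160) = 397.7 -4.656 -2.475 = 390.569 m.

390.6 m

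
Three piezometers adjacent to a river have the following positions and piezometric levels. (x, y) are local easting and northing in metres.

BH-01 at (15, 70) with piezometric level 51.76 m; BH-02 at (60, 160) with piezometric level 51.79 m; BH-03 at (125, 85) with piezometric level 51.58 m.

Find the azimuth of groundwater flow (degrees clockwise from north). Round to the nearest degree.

With h = a·x + b·y + c and BH-01 as origin, the differences give:
  45·a + 90·b = +0.03
  110·a + 15·b = -0.18
Eliminate b (×15 and ×90, subtract): -9225·a = 16.650 → a = ∂h/∂x = -0.001805
Back-substitute: b = ∂h/∂y = +0.001236.
Flow direction (−∇h) has components (+0.001805 E, -0.001236 N).
Azimuth = atan2(E, N) = atan2(+0.001805, -0.001236) = 124.4° ≈ 124°.

124°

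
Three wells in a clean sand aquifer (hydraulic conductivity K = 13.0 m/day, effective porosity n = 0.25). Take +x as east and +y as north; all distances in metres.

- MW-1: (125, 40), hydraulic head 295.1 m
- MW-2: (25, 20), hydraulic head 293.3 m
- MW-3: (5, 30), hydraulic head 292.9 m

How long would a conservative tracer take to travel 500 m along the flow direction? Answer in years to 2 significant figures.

Differences from MW-1: to MW-2 (Δx, Δy, Δh) = (-100, -20, -1.8); to MW-3 = (-120, -10, -2.2).
Solve a·Δx + b·Δy = Δh: det = (-100)·(-10) − (-120)·(-20) = -1400.
∂h/∂x = [(-1.8)·(-10) − (-2.2)·(-20)] / -1400 = +0.01857
∂h/∂y = [(-100)·(-2.2) − (-120)·(-1.8)] / -1400 = -0.002857
|∇h| = √(0.01857² + -0.002857²) = 0.01879
Seepage velocity v = K·i/n = 13.0 × 0.01879 / 0.25 = 0.9771 m/day.
t = 500 / 0.9771 = 511.7 days = 1.4 years.

1.4 years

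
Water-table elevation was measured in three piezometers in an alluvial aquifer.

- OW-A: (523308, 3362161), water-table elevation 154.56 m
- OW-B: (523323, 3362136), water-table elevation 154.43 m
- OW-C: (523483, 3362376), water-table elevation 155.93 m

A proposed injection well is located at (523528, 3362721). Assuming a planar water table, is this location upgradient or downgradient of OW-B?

upgradient

Differences from OW-A: to OW-B (Δx, Δy, Δh) = (15, -25, -0.13); to OW-C = (175, 215, +1.37).
Solve a·Δx + b·Δy = Δh: det = 15·215 − 175·(-25) = 7600.
∂h/∂x = [(-0.13)·215 − (+1.37)·(-25)] / 7600 = +0.0008289
∂h/∂y = [15·(+1.37) − 175·(-0.13)] / 7600 = +0.005697
Head at (523528, 3362721) = 154.56 + (+0.0008289)·(220) + (+0.005697)·(560) = 157.93 m.
That is higher than the 154.43 m at OW-B, so the point is upgradient.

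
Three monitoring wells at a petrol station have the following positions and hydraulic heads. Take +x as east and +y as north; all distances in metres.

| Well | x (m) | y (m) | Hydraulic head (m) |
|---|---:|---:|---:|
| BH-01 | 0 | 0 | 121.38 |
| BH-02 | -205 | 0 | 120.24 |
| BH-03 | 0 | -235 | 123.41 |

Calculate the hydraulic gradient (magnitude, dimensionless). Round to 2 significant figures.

∂h/∂x = (120.24 − 121.38) / (-205 − 0) = +0.005561
∂h/∂y = (123.41 − 121.38) / (-235 − 0) = -0.008638
|∇h| = √(0.005561² + -0.008638²) = 0.01027

0.010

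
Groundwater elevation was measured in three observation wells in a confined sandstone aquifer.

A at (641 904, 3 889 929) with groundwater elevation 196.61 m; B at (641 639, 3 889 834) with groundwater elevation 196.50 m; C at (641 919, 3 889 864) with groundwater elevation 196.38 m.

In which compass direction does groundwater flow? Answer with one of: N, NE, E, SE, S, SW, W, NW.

Taking A as reference: B−A = (-265, -95, -0.11); C−A = (15, -65, -0.23).
Solve a·Δx + b·Δy = Δh: det = (-265)·(-65) − 15·(-95) = 18650.
∂h/∂x = [(-0.11)·(-65) − (-0.23)·(-95)] / 18650 = -0.0007882
∂h/∂y = [(-265)·(-0.23) − 15·(-0.11)] / 18650 = +0.003357
Flow = −∇h = (+0.0007882 east, -0.003357 north), which points south.

S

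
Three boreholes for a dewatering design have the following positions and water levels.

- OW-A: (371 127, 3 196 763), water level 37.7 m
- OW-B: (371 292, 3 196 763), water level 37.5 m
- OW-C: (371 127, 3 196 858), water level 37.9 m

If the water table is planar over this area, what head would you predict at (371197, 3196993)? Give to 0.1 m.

38.1 m

∂h/∂x = (37.5 − 37.7) / (371292 − 371127) = -0.001212
∂h/∂y = (37.9 − 37.7) / (3196858 − 3196763) = +0.002105
h(371197, 3196993) = 37.7 + (-0.001212)·(70) + (+0.002105)·(230) = 37.7 -0.085 +0.484 = 38.099 m.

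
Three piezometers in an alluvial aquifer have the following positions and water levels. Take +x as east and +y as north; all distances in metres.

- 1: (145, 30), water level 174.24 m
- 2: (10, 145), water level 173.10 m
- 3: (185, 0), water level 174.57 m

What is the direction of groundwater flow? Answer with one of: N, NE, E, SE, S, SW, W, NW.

Differences from 1: to 2 (Δx, Δy, Δh) = (-135, 115, -1.14); to 3 = (40, -30, +0.33).
Determinant of the coordinate differences = (-135)·(-30) − 40·115 = -550.
∂h/∂x = [(-1.14)·(-30) − (+0.33)·115] / -550 = +0.006818
∂h/∂y = [(-135)·(+0.33) − 40·(-1.14)] / -550 = -0.001909
Flow = −∇h = (-0.006818 east, +0.001909 north), which points west.

W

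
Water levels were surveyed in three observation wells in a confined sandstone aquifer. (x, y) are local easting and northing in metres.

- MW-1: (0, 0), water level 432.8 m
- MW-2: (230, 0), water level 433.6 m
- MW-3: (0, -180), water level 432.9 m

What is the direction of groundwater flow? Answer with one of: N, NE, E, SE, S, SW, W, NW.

∂h/∂x = (433.6 − 432.8) / (230 − 0) = +0.003478
∂h/∂y = (432.9 − 432.8) / (-180 − 0) = -0.0005556
Flow = −∇h = (-0.003478 east, +0.0005556 north), which points west.

W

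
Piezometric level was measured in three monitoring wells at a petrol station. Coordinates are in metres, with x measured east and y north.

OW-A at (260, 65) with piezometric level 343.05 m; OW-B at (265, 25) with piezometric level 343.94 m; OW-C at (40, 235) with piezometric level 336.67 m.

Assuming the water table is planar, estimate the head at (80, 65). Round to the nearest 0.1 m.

340.7 m

With h = a·x + b·y + c and OW-A as origin, the differences give:
  5·a + (-40)·b = +0.89
  (-220)·a + 170·b = -6.38
Eliminate b (×170 and ×(-40), subtract): -7950·a = -103.900 → a = ∂h/∂x = +0.01307
Back-substitute: b = ∂h/∂y = -0.02062.
h(80, 65) = 343.05 + (+0.01307)·(-180) + (-0.02062)·(0) = 343.05 -2.352 -0.000 = 340.698 m.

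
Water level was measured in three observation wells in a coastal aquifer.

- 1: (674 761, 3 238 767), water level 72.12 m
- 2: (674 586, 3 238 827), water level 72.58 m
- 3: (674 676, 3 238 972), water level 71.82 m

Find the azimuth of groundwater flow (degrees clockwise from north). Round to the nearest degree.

Taking 1 as reference: 2−1 = (-175, 60, +0.46); 3−1 = (-85, 205, -0.30).
Solve a·Δx + b·Δy = Δh: det = (-175)·205 − (-85)·60 = -30775.
∂h/∂x = [(+0.46)·205 − (-0.30)·60] / -30775 = -0.003649
∂h/∂y = [(-175)·(-0.30) − (-85)·(+0.46)] / -30775 = -0.002976
Flow direction (−∇h) has components (+0.003649 E, +0.002976 N).
Azimuth = atan2(E, N) = atan2(+0.003649, +0.002976) = 50.8° ≈ 051°.

051°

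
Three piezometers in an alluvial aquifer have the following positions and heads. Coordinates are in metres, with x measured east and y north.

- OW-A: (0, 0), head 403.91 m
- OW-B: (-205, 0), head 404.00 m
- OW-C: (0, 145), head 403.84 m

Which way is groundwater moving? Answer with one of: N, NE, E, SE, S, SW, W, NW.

NE

∂h/∂x = (404.00 − 403.91) / (-205 − 0) = -0.0004390
∂h/∂y = (403.84 − 403.91) / (145 − 0) = -0.0004828
Flow = −∇h = (+0.0004390 east, +0.0004828 north), which points northeast.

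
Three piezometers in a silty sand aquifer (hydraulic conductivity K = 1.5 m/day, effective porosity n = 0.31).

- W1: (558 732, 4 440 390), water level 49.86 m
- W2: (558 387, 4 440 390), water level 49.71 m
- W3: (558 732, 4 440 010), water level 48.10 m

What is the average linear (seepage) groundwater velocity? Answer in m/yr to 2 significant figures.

∂h/∂x = (49.71 − 49.86) / (558387 − 558732) = +0.0004348
∂h/∂y = (48.10 − 49.86) / (4440010 − 4440390) = +0.004632
|∇h| = √(0.0004348² + 0.004632²) = 0.004652
Seepage velocity v = K·i/n = 1.5 × 0.004652 / 0.31 = 0.02251 m/day = 8.222 m/yr.

8.2 m/yr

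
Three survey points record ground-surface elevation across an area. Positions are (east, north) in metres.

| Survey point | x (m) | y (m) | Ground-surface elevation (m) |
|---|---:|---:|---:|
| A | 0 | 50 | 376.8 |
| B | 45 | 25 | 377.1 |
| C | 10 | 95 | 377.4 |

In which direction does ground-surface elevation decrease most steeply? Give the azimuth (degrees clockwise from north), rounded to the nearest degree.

230°

Taking A as reference: B−A = (45, -25, +0.3); C−A = (10, 45, +0.6).
Solve a·Δx + b·Δy = Δz: det = 45·45 − 10·(-25) = 2275.
∂z/∂x = [(+0.3)·45 − (+0.6)·(-25)] / 2275 = +0.01253
∂z/∂y = [45·(+0.6) − 10·(+0.3)] / 2275 = +0.01055
Steepest decrease is along −∇f: components (-0.01253 E, -0.01055 N).
Azimuth = atan2(-0.01253, -0.01055) = 229.9° ≈ 230°.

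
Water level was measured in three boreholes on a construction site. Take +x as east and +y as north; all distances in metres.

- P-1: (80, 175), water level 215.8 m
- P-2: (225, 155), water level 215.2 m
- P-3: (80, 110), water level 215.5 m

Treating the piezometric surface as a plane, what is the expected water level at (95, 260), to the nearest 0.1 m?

216.1 m

Taking P-1 as reference: P-2−P-1 = (145, -20, -0.6); P-3−P-1 = (0, -65, -0.3).
Solve a·Δx + b·Δy = Δh: det = 145·(-65) − 0·(-20) = -9425.
∂h/∂x = [(-0.6)·(-65) − (-0.3)·(-20)] / -9425 = -0.003501
∂h/∂y = [145·(-0.3) − 0·(-0.6)] / -9425 = +0.004615
h(95, 260) = 215.8 + (-0.003501)·(15) + (+0.004615)·(85) = 215.8 -0.053 +0.392 = 216.140 m.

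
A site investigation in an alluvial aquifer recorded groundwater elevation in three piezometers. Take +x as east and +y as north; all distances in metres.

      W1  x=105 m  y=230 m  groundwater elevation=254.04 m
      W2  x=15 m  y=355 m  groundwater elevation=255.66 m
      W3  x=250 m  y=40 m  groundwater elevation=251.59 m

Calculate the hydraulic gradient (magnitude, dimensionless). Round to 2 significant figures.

0.014

Three-point gradient (reference W1): Δ to W2 = (-90, 125, +1.62), Δ to W3 = (145, -190, -2.45).
∂h/∂x = +0.001512, ∂h/∂y = +0.01405 (det = -1025).
|∇h| = √(0.001512² + 0.01405²) = 0.01413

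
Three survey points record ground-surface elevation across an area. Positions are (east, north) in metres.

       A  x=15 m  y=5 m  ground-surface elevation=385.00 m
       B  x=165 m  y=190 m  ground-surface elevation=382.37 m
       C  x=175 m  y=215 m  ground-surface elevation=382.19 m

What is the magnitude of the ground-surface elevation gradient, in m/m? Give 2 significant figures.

0.017 m/m

Differences from A: to B (Δx, Δy, Δh) = (150, 185, -2.63); to C = (160, 210, -2.81).
Determinant of the coordinate differences = 150·210 − 160·185 = 1900.
∂z/∂x = [(-2.63)·210 − (-2.81)·185] / 1900 = -0.01708
∂z/∂y = [150·(-2.81) − 160·(-2.63)] / 1900 = -0.0003684
|∇f| = √(-0.01708² + -0.0003684²) = 0.01708 m/m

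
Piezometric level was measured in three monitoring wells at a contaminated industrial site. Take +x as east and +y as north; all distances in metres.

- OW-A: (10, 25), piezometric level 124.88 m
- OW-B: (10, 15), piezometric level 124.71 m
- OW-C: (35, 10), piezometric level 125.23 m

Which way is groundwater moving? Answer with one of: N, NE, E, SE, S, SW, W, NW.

Taking OW-A as reference: OW-B−OW-A = (0, -10, -0.17); OW-C−OW-A = (25, -15, +0.35).
Solve a·Δx + b·Δy = Δh: det = 0·(-15) − 25·(-10) = 250.
∂h/∂x = [(-0.17)·(-15) − (+0.35)·(-10)] / 250 = +0.02420
∂h/∂y = [0·(+0.35) − 25·(-0.17)] / 250 = +0.01700
Flow = −∇h = (-0.02420 east, -0.01700 north), which points southwest.

SW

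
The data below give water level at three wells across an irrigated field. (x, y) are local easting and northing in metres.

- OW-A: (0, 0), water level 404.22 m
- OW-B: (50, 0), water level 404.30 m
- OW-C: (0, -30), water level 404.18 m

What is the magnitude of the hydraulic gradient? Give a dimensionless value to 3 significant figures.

∂h/∂x = (404.30 − 404.22) / (50 − 0) = +0.001600
∂h/∂y = (404.18 − 404.22) / (-30 − 0) = +0.001333
|∇h| = √(0.001600² + 0.001333²) = 0.002083

0.00208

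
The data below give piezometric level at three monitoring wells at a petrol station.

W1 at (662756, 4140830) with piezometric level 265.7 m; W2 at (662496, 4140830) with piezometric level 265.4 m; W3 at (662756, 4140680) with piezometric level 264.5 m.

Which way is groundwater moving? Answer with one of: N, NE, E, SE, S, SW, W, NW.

S

∂h/∂x = (265.4 − 265.7) / (662496 − 662756) = +0.001154
∂h/∂y = (264.5 − 265.7) / (4140680 − 4140830) = +0.008000
Flow = −∇h = (-0.001154 east, -0.008000 north), which points south.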